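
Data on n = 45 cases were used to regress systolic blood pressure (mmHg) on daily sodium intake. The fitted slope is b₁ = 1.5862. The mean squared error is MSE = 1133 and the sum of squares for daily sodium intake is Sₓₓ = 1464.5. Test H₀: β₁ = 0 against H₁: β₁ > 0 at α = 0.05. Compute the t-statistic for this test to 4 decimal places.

SE(b₁) = √(MSE/Sₓₓ) = √(1133/1464.5) = 0.87957.
t = 1.5862 / 0.87957 = 1.8034.
df = n − 2 = 43.
One-sided p ≈ 0.0392, which is < 0.05, so reject H₀.
There is evidence that the true slope on daily sodium intake is positive.

t = 1.8034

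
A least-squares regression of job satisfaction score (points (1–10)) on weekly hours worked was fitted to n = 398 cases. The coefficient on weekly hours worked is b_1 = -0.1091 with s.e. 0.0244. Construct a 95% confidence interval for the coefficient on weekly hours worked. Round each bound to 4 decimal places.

(-0.1571, -0.0611)

df = n − 2 = 398 − 2 = 396.
t* = t_{0.025, 396} = 1.965973.
Margin = t* × SE = 1.965973 × 0.0244 = 0.047970.
CI: -0.1091 ± 0.047970 → (-0.1571, -0.0611).
With 95% confidence, each one-unit increase in weekly hours worked is associated with a change of between -0.1571 and -0.0611 points (1–10) in job satisfaction score.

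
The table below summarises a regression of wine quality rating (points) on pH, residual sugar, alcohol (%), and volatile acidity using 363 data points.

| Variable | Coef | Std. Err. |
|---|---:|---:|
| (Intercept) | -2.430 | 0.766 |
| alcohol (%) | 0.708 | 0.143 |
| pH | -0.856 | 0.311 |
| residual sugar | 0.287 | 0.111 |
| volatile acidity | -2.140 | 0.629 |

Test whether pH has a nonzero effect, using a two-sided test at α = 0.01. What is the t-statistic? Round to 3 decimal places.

t = -2.752

Read off: b = -0.856, SE = 0.311 for pH.
H₀: β₁ = 0 vs H₁: β₁ ≠ 0.
t = -0.856 / 0.311 = -2.752.
df = n − k − 1 = 363 − 4 − 1 = 358.
Two-sided p ≈ 0.0062, which is < 0.01, so reject H₀.
There is evidence that pH is associated with wine quality rating, holding the other predictors fixed.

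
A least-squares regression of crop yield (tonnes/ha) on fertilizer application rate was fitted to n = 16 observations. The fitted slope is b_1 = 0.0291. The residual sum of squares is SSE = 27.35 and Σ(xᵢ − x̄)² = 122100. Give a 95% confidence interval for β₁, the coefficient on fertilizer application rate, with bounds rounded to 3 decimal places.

(0.021, 0.038)

MSE = SSE/(n − 2) = 27.35/14 = 1.95357.
SE(b_1) = √(MSE/Sₓₓ) = √(1.95357/122100) = 0.00399997.
df = n − 2 = 14.
t* = t_{0.025, 14} = 2.144787.
Margin = t* × SE = 2.144787 × 0.00399997 = 0.00858.
CI: 0.0291 ± 0.00858 → (0.021, 0.038).
With 95% confidence, each one-unit increase in fertilizer application rate is associated with a change of between 0.021 and 0.038 tonnes/ha in crop yield.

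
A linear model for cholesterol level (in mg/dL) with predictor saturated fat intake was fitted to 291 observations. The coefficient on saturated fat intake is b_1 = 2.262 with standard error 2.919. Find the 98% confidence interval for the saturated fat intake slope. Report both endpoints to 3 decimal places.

(-4.566, 9.090)

df = n − 2 = 291 − 2 = 289.
t* = t_{0.01, 289} = 2.33932.
Margin = t* × SE = 2.33932 × 2.919 = 6.82848.
CI: 2.262 ± 6.82848 → (-4.566, 9.090).
With 98% confidence, each one-unit increase in saturated fat intake is associated with a change of between -4.566 and 9.090 mg/dL in cholesterol level.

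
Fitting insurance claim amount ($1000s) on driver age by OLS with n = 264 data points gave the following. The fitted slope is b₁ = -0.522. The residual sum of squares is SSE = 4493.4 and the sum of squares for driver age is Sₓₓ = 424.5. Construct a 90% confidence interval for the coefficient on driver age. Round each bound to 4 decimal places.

MSE = SSE/(n − 2) = 4493.4/262 = 17.1504.
SE(b₁) = √(MSE/Sₓₓ) = √(17.1504/424.5) = 0.201001.
df = n − 2 = 262.
t* = t_{0.05, 262} = 1.65069.
Margin = t* × SE = 1.65069 × 0.201001 = 0.331790.
CI: -0.522 ± 0.331790 → (-0.8538, -0.1902).
With 90% confidence, each one-unit increase in driver age is associated with a change of between -0.8538 and -0.1902 $1000s in insurance claim amount.

(-0.8538, -0.1902)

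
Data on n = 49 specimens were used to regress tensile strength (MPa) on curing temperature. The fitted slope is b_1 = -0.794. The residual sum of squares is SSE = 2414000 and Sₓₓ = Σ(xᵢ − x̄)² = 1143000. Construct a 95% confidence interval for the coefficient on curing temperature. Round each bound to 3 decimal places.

(-1.220, -0.368)

MSE = SSE/(n − 2) = 2414000/47 = 51361.7.
SE(b_1) = √(MSE/Sₓₓ) = √(51361.7/1143000) = 0.211981.
df = n − 2 = 47.
t* = t_{0.025, 47} = 2.011741.
Margin = t* × SE = 2.011741 × 0.211981 = 0.42645.
CI: -0.794 ± 0.42645 → (-1.220, -0.368).
With 95% confidence, each one-unit increase in curing temperature is associated with a change of between -1.220 and -0.368 MPa in tensile strength.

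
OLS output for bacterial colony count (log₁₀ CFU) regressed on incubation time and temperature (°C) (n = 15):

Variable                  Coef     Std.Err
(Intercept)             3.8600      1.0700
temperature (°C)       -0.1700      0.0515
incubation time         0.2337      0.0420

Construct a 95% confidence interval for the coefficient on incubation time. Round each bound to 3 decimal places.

Read off: b = 0.2337, SE = 0.0420 for incubation time.
df = n − k − 1 = 15 − 2 − 1 = 12.
t* = t_{0.025, 12} = 2.178813.
Margin = t* × SE = 2.178813 × 0.0420 = 0.09151.
CI: 0.2337 ± 0.09151 → (0.142, 0.325).

(0.142, 0.325)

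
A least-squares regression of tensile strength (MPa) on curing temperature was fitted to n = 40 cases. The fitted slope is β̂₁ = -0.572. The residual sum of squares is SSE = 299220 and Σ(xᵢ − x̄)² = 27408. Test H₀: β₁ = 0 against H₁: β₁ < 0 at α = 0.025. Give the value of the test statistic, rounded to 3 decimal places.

t = -1.067

MSE = SSE/(n − 2) = 299220/38 = 7874.21.
SE(β̂₁) = √(MSE/Sₓₓ) = √(7874.21/27408) = 0.536.
t = -0.572 / 0.536 = -1.067.
df = n − 2 = 38.
One-sided p ≈ 0.1463, which is ≥ 0.025, so fail to reject H₀.
The data do not give significant evidence that the true slope on curing temperature is negative.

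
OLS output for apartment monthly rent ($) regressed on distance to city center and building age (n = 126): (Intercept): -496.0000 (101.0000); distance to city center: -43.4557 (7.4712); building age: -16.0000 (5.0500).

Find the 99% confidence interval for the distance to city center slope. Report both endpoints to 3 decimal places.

(-63.003, -23.908)

Read off: b = -43.4557, SE = 7.4712 for distance to city center.
df = n − k − 1 = 126 − 2 − 1 = 123.
t* = t_{0.005, 123} = 2.616392.
Margin = t* × SE = 2.616392 × 7.4712 = 19.54759.
CI: -43.4557 ± 19.54759 → (-63.003, -23.908).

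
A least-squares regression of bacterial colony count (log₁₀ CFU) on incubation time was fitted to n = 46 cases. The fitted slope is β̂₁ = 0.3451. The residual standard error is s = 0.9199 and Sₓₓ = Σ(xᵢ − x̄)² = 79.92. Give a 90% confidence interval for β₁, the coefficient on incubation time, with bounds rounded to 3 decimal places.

SE(β̂₁) = s/√Sₓₓ = 0.9199/√79.92 = 0.102899.
df = n − 2 = 44.
t* = t_{0.05, 44} = 1.68023.
Margin = t* × SE = 1.68023 × 0.102899 = 0.17289.
CI: 0.3451 ± 0.17289 → (0.172, 0.518).
With 90% confidence, each one-unit increase in incubation time is associated with a change of between 0.172 and 0.518 log₁₀ CFU in bacterial colony count.

(0.172, 0.518)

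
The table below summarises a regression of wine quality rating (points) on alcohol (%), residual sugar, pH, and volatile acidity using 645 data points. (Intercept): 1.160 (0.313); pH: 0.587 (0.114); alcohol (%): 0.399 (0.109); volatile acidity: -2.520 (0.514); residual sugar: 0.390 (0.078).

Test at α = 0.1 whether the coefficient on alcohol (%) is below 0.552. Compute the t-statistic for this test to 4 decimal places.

Read off: b = 0.399, SE = 0.109 for alcohol (%).
H₀: β₁ = 0.552 vs H₁: β₁ < 0.552.
t = (0.399 − 0.552) / 0.109 = -1.4037.
df = n − k − 1 = 645 − 4 − 1 = 640.
One-sided p ≈ 0.0805, which is < 0.1, so reject H₀.
There is evidence that the true slope on alcohol (%) is below 0.552 points per unit, holding the other predictors fixed.

t = -1.4037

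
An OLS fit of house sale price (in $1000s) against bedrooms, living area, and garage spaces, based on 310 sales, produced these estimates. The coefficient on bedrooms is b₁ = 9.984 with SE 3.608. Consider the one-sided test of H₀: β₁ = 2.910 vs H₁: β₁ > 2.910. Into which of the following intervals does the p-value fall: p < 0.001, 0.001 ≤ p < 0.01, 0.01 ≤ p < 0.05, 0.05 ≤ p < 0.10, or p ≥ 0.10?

t = (9.984 − 2.910) / 3.608 = 1.961.
df = n − k − 1 = 310 − 3 − 1 = 306.
One-sided p = P(T_{306} > t) ≈ 0.0254.
So 0.01 ≤ p < 0.05.

0.01 ≤ p < 0.05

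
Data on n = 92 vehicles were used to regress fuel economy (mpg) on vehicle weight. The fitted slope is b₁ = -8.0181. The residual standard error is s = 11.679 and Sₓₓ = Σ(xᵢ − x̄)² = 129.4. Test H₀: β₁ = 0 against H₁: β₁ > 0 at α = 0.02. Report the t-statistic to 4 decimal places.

SE(b₁) = s/√Sₓₓ = 11.679/√129.4 = 1.02669.
t = -8.0181 / 1.02669 = -7.8097.
df = n − 2 = 90.
One-sided p ≈ 1.0000, which is ≥ 0.02, so fail to reject H₀.
The data do not give significant evidence that the true slope on vehicle weight is positive.

t = -7.8097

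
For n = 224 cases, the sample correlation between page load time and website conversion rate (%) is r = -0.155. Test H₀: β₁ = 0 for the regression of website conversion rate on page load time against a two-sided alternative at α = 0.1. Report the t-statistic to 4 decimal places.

t = -2.3377

t = r·√(n − 2)/√(1 − r²) = -0.155·√222/√0.975975 = -2.3377.
df = n − 2 = 222.
Two-sided p ≈ 0.0203, which is < 0.1, so reject H₀.
There is evidence of a linear association between page load time and website conversion rate.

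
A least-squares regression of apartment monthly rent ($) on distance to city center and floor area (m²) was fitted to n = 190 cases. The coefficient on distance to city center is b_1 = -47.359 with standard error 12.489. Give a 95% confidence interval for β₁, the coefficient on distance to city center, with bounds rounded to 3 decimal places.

(-71.996, -22.722)

df = n − k − 1 = 190 − 2 − 1 = 187.
t* = t_{0.025, 187} = 1.972731.
Margin = t* × SE = 1.972731 × 12.489 = 24.63744.
CI: -47.359 ± 24.63744 → (-71.996, -22.722).
With 95% confidence, each one-unit increase in distance to city center is associated with a change of between -71.996 and -22.722 $ in apartment monthly rent, holding the other predictors fixed.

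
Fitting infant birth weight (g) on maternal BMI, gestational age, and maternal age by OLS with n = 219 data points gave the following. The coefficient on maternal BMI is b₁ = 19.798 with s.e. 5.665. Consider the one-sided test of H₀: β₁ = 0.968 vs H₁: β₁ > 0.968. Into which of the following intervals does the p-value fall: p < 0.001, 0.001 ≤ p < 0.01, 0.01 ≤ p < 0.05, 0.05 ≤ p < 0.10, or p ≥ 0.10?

p < 0.001

t = (19.798 − 0.968) / 5.665 = 3.324.
df = n − k − 1 = 219 − 3 − 1 = 215.
One-sided p = P(T_{215} > t) ≈ 0.0005.
So p < 0.001.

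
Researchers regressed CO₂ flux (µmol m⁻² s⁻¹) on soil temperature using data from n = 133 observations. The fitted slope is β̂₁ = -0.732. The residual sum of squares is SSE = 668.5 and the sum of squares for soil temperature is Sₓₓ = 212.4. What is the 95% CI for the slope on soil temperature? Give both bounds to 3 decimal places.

MSE = SSE/(n − 2) = 668.5/131 = 5.10305.
SE(β̂₁) = √(MSE/Sₓₓ) = √(5.10305/212.4) = 0.155002.
df = n − 2 = 131.
t* = t_{0.025, 131} = 1.978239.
Margin = t* × SE = 1.978239 × 0.155002 = 0.30663.
CI: -0.732 ± 0.30663 → (-1.039, -0.425).
With 95% confidence, each one-unit increase in soil temperature is associated with a change of between -1.039 and -0.425 µmol m⁻² s⁻¹ in CO₂ flux.

(-1.039, -0.425)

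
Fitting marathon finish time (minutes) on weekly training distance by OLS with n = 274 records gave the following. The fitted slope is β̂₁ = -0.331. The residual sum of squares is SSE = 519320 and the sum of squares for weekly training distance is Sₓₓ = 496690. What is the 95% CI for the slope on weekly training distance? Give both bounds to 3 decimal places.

MSE = SSE/(n − 2) = 519320/272 = 1909.26.
SE(β̂₁) = √(MSE/Sₓₓ) = √(1909.26/496690) = 0.0619998.
df = n − 2 = 272.
t* = t_{0.025, 272} = 1.968724.
Margin = t* × SE = 1.968724 × 0.0619998 = 0.12206.
CI: -0.331 ± 0.12206 → (-0.453, -0.209).
With 95% confidence, each one-unit increase in weekly training distance is associated with a change of between -0.453 and -0.209 minutes in marathon finish time.

(-0.453, -0.209)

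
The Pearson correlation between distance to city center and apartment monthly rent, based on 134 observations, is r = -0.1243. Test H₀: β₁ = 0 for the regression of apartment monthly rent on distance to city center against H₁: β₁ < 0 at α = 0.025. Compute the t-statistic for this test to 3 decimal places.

t = -1.439

t = r·√(n − 2)/√(1 − r²) = -0.1243·√132/√0.98455 = -1.439.
df = n − 2 = 132.
One-sided p ≈ 0.0762, which is ≥ 0.025, so fail to reject H₀.
The data do not give significant evidence of a linear association between distance to city center and apartment monthly rent.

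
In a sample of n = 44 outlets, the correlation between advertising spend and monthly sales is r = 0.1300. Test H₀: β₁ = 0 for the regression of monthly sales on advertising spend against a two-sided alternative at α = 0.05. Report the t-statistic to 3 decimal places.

t = 0.850

t = r·√(n − 2)/√(1 − r²) = 0.1300·√42/√0.9831 = 0.850.
df = n − 2 = 42.
Two-sided p ≈ 0.4003, which is ≥ 0.05, so fail to reject H₀.
The data do not give significant evidence of a linear association between advertising spend and monthly sales.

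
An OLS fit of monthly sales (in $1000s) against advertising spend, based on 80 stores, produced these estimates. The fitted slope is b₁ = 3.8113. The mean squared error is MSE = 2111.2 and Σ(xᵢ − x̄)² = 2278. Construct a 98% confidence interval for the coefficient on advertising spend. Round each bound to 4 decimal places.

SE(b₁) = √(MSE/Sₓₓ) = √(2111.2/2278) = 0.962693.
df = n − 2 = 78.
t* = t_{0.01, 78} = 2.375111.
Margin = t* × SE = 2.375111 × 0.962693 = 2.286503.
CI: 3.8113 ± 2.286503 → (1.5248, 6.0978).
With 98% confidence, each one-unit increase in advertising spend is associated with a change of between 1.5248 and 6.0978 $1000s in monthly sales.

(1.5248, 6.0978)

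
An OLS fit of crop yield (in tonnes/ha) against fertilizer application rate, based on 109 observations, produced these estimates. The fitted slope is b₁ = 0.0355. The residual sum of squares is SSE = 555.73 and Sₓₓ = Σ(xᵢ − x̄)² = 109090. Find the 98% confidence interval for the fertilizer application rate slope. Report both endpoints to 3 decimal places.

(0.019, 0.052)

MSE = SSE/(n − 2) = 555.73/107 = 5.19374.
SE(b₁) = √(MSE/Sₓₓ) = √(5.19374/109090) = 0.00689998.
df = n − 2 = 107.
t* = t_{0.01, 107} = 2.361704.
Margin = t* × SE = 2.361704 × 0.00689998 = 0.01630.
CI: 0.0355 ± 0.01630 → (0.019, 0.052).
With 98% confidence, each one-unit increase in fertilizer application rate is associated with a change of between 0.019 and 0.052 tonnes/ha in crop yield.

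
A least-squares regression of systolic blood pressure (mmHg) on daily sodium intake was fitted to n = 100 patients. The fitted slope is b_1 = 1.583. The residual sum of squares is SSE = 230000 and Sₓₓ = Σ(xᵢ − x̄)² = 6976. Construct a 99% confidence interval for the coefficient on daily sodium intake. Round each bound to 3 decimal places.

(0.059, 3.107)

MSE = SSE/(n − 2) = 230000/98 = 2346.94.
SE(b_1) = √(MSE/Sₓₓ) = √(2346.94/6976) = 0.580026.
df = n − 2 = 98.
t* = t_{0.005, 98} = 2.626931.
Margin = t* × SE = 2.626931 × 0.580026 = 1.52369.
CI: 1.583 ± 1.52369 → (0.059, 3.107).
With 99% confidence, each one-unit increase in daily sodium intake is associated with a change of between 0.059 and 3.107 mmHg in systolic blood pressure.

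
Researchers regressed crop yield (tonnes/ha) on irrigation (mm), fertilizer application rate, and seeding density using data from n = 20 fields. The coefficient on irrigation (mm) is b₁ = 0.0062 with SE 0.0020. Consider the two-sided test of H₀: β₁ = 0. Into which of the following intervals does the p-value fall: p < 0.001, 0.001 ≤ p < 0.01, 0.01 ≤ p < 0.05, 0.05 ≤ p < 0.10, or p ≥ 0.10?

t = 0.0062 / 0.0020 = 3.100.
df = n − k − 1 = 20 − 3 − 1 = 16.
Two-sided p = 2·P(T_{16} > |t|) ≈ 0.0069.
So 0.001 ≤ p < 0.01.

0.001 ≤ p < 0.01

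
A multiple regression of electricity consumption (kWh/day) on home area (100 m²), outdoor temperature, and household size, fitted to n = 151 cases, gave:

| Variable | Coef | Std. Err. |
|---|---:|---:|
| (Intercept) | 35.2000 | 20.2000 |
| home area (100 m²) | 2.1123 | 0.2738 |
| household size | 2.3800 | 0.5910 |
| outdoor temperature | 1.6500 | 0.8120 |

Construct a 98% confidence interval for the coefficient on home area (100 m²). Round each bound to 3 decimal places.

(1.468, 2.756)

Read off: b = 2.1123, SE = 0.2738 for home area (100 m²).
df = n − k − 1 = 151 − 3 − 1 = 147.
t* = t_{0.01, 147} = 2.351983.
Margin = t* × SE = 2.351983 × 0.2738 = 0.64397.
CI: 2.1123 ± 0.64397 → (1.468, 2.756).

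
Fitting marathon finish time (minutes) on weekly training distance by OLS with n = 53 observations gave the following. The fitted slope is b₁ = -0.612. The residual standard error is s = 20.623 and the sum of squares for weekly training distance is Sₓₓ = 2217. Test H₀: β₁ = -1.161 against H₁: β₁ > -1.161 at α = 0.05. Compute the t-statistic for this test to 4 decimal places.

SE(b₁) = s/√Sₓₓ = 20.623/√2217 = 0.437995.
t = (-0.612 − (-1.161)) / 0.437995 = 1.2534.
df = n − 2 = 51.
One-sided p ≈ 0.1079, which is ≥ 0.05, so fail to reject H₀.
The data do not give significant evidence that the true slope on weekly training distance exceeds -1.161 minutes per unit.

t = 1.2534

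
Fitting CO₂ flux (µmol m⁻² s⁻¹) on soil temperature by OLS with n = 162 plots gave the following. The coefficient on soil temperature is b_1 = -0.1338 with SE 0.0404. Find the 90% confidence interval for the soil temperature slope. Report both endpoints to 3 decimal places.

df = n − 2 = 162 − 2 = 160.
t* = t_{0.05, 160} = 1.654433.
Margin = t* × SE = 1.654433 × 0.0404 = 0.06684.
CI: -0.1338 ± 0.06684 → (-0.201, -0.067).
With 90% confidence, each one-unit increase in soil temperature is associated with a change of between -0.201 and -0.067 µmol m⁻² s⁻¹ in CO₂ flux.

(-0.201, -0.067)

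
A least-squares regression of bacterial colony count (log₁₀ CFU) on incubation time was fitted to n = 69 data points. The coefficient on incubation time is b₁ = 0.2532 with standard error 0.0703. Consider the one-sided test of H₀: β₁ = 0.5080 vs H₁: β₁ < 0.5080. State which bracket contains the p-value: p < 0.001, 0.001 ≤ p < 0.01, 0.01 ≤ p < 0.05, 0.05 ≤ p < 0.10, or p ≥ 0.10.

p < 0.001

t = (0.2532 − 0.5080) / 0.0703 = -3.624.
df = n − 2 = 69 − 2 = 67.
One-sided p = P(T_{67} < t) ≈ 0.0003.
So p < 0.001.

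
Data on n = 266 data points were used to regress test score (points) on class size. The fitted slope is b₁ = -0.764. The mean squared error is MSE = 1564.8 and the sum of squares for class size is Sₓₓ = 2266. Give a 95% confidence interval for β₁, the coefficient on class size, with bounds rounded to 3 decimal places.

(-2.400, 0.872)

SE(b₁) = √(MSE/Sₓₓ) = √(1564.8/2266) = 0.830997.
df = n − 2 = 264.
t* = t_{0.025, 264} = 1.96899.
Margin = t* × SE = 1.96899 × 0.830997 = 1.63623.
CI: -0.764 ± 1.63623 → (-2.400, 0.872).
With 95% confidence, each one-unit increase in class size is associated with a change of between -2.400 and 0.872 points in test score.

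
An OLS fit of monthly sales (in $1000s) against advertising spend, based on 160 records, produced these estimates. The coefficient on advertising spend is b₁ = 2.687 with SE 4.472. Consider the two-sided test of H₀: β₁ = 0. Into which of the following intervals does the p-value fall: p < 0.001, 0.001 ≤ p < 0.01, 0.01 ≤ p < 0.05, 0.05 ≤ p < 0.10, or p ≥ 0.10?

t = 2.687 / 4.472 = 0.601.
df = n − 2 = 160 − 2 = 158.
Two-sided p = 2·P(T_{158} > |t|) ≈ 0.5488.
So p ≥ 0.10.

p ≥ 0.10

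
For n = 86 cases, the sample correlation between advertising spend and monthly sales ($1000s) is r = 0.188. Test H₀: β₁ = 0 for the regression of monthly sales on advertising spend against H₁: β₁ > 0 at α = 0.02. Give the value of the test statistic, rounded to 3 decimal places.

t = 1.754

t = r·√(n − 2)/√(1 − r²) = 0.188·√84/√0.964656 = 1.754.
df = n − 2 = 84.
One-sided p ≈ 0.0415, which is ≥ 0.02, so fail to reject H₀.
The data do not give significant evidence of a linear association between advertising spend and monthly sales.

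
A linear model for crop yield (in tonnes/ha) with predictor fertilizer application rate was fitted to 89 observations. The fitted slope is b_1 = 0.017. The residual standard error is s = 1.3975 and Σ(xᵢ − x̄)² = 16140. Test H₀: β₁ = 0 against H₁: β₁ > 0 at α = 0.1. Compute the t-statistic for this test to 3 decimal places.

SE(b_1) = s/√Sₓₓ = 1.3975/√16140 = 0.0110002.
t = 0.017 / 0.0110002 = 1.545.
df = n − 2 = 87.
One-sided p ≈ 0.0629, which is < 0.1, so reject H₀.
There is evidence that the true slope on fertilizer application rate is positive.

t = 1.545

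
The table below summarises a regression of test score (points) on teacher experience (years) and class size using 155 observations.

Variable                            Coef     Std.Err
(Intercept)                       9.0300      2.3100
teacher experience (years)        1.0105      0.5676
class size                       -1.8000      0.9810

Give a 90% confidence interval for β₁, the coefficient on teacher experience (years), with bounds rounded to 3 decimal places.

Read off: b = 1.0105, SE = 0.5676 for teacher experience (years).
df = n − k − 1 = 155 − 2 − 1 = 152.
t* = t_{0.05, 152} = 1.65494.
Margin = t* × SE = 1.65494 × 0.5676 = 0.93934.
CI: 1.0105 ± 0.93934 → (0.071, 1.950).

(0.071, 1.950)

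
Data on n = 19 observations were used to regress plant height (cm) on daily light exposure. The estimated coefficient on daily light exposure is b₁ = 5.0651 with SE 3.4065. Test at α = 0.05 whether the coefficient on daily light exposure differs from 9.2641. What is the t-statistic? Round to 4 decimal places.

t = -1.2326

H₀: β₁ = 9.2641 vs H₁: β₁ ≠ 9.2641.
t = (b₁ − β₁⁰)/SE = (5.0651 − 9.2641) / 3.4065 = -1.2326.
df = n − 2 = 19 − 2 = 17.
Two-sided p ≈ 0.2345, which is ≥ 0.05, so fail to reject H₀.
The data are consistent with a true slope of 9.2641 cm per unit of daily light exposure.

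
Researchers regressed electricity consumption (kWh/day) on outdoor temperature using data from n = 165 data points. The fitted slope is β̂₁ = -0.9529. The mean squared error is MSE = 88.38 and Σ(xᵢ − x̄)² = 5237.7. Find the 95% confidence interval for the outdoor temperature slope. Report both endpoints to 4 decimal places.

SE(β̂₁) = √(MSE/Sₓₓ) = √(88.38/5237.7) = 0.129899.
df = n − 2 = 163.
t* = t_{0.025, 163} = 1.974625.
Margin = t* × SE = 1.974625 × 0.129899 = 0.256502.
CI: -0.9529 ± 0.256502 → (-1.2094, -0.6964).
With 95% confidence, each one-unit increase in outdoor temperature is associated with a change of between -1.2094 and -0.6964 kWh/day in electricity consumption.

(-1.2094, -0.6964)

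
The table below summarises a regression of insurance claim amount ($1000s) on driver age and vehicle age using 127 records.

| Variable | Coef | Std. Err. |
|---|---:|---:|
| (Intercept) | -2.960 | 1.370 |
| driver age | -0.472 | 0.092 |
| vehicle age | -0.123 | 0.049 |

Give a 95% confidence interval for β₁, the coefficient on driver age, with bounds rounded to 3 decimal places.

Read off: b = -0.472, SE = 0.092 for driver age.
df = n − k − 1 = 127 − 2 − 1 = 124.
t* = t_{0.025, 124} = 1.97928.
Margin = t* × SE = 1.97928 × 0.092 = 0.18209.
CI: -0.472 ± 0.18209 → (-0.654, -0.290).

(-0.654, -0.290)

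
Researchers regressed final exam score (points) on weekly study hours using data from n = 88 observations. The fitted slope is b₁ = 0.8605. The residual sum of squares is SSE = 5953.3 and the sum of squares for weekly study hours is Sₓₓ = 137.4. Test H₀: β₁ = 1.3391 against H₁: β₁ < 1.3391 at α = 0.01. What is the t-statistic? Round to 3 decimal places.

t = -0.674

MSE = SSE/(n − 2) = 5953.3/86 = 69.2244.
SE(b₁) = √(MSE/Sₓₓ) = √(69.2244/137.4) = 0.7098.
t = (0.8605 − 1.3391) / 0.7098 = -0.674.
df = n − 2 = 86.
One-sided p ≈ 0.2510, which is ≥ 0.01, so fail to reject H₀.
The data do not give significant evidence that the true slope on weekly study hours is below 1.3391 points per unit.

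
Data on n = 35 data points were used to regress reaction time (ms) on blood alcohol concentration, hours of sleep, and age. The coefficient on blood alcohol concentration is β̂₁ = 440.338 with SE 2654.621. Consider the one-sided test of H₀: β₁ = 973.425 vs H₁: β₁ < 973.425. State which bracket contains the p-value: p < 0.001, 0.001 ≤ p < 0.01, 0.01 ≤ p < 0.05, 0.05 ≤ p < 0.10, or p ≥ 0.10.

p ≥ 0.10

t = (440.338 − 973.425) / 2654.621 = -0.201.
df = n − k − 1 = 35 − 3 − 1 = 31.
One-sided p = P(T_{31} < t) ≈ 0.4211.
So p ≥ 0.10.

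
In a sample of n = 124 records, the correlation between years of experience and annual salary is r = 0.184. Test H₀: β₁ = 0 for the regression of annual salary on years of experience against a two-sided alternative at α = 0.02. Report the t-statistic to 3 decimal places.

t = r·√(n − 2)/√(1 − r²) = 0.184·√122/√0.966144 = 2.068.
df = n − 2 = 122.
Two-sided p ≈ 0.0408, which is ≥ 0.02, so fail to reject H₀.
The data do not give significant evidence of a linear association between years of experience and annual salary.

t = 2.068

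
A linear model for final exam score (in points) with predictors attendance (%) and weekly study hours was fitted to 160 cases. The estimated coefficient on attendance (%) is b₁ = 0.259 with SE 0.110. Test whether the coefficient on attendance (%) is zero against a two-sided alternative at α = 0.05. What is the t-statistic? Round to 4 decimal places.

H₀: β₁ = 0 vs H₁: β₁ ≠ 0.
t = (b₁ − β₁⁰)/SE = 0.259 / 0.110 = 2.3545.
df = n − k − 1 = 160 − 2 − 1 = 157.
Two-sided p ≈ 0.0198, which is < 0.05, so reject H₀.
There is evidence that attendance (%) is associated with final exam score, holding the other predictors fixed.

t = 2.3545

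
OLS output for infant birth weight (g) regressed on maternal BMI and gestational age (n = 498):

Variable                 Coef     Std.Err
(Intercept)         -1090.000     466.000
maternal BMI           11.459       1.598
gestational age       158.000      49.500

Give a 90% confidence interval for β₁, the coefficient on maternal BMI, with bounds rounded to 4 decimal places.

Read off: b = 11.459, SE = 1.598 for maternal BMI.
df = n − k − 1 = 498 − 2 − 1 = 495.
t* = t_{0.05, 495} = 1.647938.
Margin = t* × SE = 1.647938 × 1.598 = 2.633405.
CI: 11.459 ± 2.633405 → (8.8256, 14.0924).

(8.8256, 14.0924)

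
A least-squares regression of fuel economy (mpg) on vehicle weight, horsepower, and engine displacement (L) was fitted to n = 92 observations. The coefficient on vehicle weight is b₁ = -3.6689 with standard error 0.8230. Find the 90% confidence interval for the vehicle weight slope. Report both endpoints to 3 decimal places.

df = n − k − 1 = 92 − 3 − 1 = 88.
t* = t_{0.05, 88} = 1.662354.
Margin = t* × SE = 1.662354 × 0.8230 = 1.36812.
CI: -3.6689 ± 1.36812 → (-5.037, -2.301).
With 90% confidence, each one-unit increase in vehicle weight is associated with a change of between -5.037 and -2.301 mpg in fuel economy, holding the other predictors fixed.

(-5.037, -2.301)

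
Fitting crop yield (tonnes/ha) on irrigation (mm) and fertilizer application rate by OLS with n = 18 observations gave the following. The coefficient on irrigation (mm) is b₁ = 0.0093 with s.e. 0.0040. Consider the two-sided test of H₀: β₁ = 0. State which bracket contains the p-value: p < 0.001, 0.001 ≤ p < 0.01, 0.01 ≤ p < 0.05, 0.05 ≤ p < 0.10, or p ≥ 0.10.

t = 0.0093 / 0.0040 = 2.325.
df = n − k − 1 = 18 − 2 − 1 = 15.
Two-sided p = 2·P(T_{15} > |t|) ≈ 0.0345.
So 0.01 ≤ p < 0.05.

0.01 ≤ p < 0.05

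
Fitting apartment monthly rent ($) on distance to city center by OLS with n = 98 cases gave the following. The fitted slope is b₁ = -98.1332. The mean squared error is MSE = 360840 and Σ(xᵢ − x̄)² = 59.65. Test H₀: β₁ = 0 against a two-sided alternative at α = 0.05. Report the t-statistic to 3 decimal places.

SE(b₁) = √(MSE/Sₓₓ) = √(360840/59.65) = 77.7772.
t = -98.1332 / 77.7772 = -1.262.
df = n − 2 = 96.
Two-sided p ≈ 0.2101, which is ≥ 0.05, so fail to reject H₀.
The data do not give significant evidence of an association between distance to city center and apartment monthly rent.

t = -1.262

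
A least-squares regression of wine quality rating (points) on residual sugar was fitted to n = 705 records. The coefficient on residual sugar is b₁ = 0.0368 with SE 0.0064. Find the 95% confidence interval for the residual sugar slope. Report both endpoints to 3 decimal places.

(0.024, 0.049)

df = n − 2 = 705 − 2 = 703.
t* = t_{0.025, 703} = 1.963344.
Margin = t* × SE = 1.963344 × 0.0064 = 0.01257.
CI: 0.0368 ± 0.01257 → (0.024, 0.049).
With 95% confidence, each one-unit increase in residual sugar is associated with a change of between 0.024 and 0.049 points in wine quality rating.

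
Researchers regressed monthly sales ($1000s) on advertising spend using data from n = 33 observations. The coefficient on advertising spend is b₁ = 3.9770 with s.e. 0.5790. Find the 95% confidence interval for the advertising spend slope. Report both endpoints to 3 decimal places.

(2.796, 5.158)

df = n − 2 = 33 − 2 = 31.
t* = t_{0.025, 31} = 2.039513.
Margin = t* × SE = 2.039513 × 0.5790 = 1.18088.
CI: 3.9770 ± 1.18088 → (2.796, 5.158).
With 95% confidence, each one-unit increase in advertising spend is associated with a change of between 2.796 and 5.158 $1000s in monthly sales.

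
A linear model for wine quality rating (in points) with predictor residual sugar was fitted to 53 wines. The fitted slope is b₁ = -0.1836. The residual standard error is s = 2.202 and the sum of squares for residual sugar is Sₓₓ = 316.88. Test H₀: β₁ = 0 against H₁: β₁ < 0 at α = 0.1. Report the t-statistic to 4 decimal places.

SE(b₁) = s/√Sₓₓ = 2.202/√316.88 = 0.1237.
t = -0.1836 / 0.1237 = -1.4842.
df = n − 2 = 51.
One-sided p ≈ 0.0720, which is < 0.1, so reject H₀.
There is evidence that the true slope on residual sugar is negative.

t = -1.4842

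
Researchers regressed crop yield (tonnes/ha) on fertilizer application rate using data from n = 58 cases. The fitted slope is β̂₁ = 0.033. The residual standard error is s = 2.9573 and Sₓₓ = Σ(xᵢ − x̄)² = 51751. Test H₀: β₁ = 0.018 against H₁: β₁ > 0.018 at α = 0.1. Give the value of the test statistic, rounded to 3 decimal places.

t = 1.154

SE(β̂₁) = s/√Sₓₓ = 2.9573/√51751 = 0.0129998.
t = (0.033 − 0.018) / 0.0129998 = 1.154.
df = n − 2 = 56.
One-sided p ≈ 0.1267, which is ≥ 0.1, so fail to reject H₀.
The data do not give significant evidence that the true slope on fertilizer application rate exceeds 0.018 tonnes/ha per unit.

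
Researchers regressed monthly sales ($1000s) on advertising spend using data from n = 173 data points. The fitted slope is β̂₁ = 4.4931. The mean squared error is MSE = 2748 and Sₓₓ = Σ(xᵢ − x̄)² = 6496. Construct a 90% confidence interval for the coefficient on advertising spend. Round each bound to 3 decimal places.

SE(β̂₁) = √(MSE/Sₓₓ) = √(2748/6496) = 0.650407.
df = n − 2 = 171.
t* = t_{0.05, 171} = 1.653813.
Margin = t* × SE = 1.653813 × 0.650407 = 1.07565.
CI: 4.4931 ± 1.07565 → (3.417, 5.569).
With 90% confidence, each one-unit increase in advertising spend is associated with a change of between 3.417 and 5.569 $1000s in monthly sales.

(3.417, 5.569)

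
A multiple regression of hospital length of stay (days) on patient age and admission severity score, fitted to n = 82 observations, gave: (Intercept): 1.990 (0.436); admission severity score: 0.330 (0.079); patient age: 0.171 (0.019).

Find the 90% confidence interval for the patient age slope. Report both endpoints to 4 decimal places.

(0.1394, 0.2026)

Read off: b = 0.171, SE = 0.019 for patient age.
df = n − k − 1 = 82 − 2 − 1 = 79.
t* = t_{0.05, 79} = 1.664371.
Margin = t* × SE = 1.664371 × 0.019 = 0.031623.
CI: 0.171 ± 0.031623 → (0.1394, 0.2026).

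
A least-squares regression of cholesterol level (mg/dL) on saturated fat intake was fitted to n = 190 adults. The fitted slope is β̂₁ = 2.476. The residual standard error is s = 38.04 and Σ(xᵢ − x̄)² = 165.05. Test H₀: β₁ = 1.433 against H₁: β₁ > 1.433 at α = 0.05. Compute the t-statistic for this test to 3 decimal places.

SE(β̂₁) = s/√Sₓₓ = 38.04/√165.05 = 2.96096.
t = (2.476 − 1.433) / 2.96096 = 0.352.
df = n − 2 = 188.
One-sided p ≈ 0.3625, which is ≥ 0.05, so fail to reject H₀.
The data do not give significant evidence that the true slope on saturated fat intake exceeds 1.433 mg/dL per unit.

t = 0.352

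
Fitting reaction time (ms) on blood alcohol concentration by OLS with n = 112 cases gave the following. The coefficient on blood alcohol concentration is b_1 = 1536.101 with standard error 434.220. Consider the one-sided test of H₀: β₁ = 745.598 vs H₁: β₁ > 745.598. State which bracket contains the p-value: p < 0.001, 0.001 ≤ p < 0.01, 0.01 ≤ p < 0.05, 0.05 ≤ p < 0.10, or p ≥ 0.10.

0.01 ≤ p < 0.05

t = (1536.101 − 745.598) / 434.220 = 1.821.
df = n − 2 = 112 − 2 = 110.
One-sided p = P(T_{110} > t) ≈ 0.0357.
So 0.01 ≤ p < 0.05.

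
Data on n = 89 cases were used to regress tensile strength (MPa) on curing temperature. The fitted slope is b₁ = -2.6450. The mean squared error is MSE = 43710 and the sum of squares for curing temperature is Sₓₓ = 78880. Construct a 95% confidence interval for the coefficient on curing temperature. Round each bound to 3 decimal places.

(-4.125, -1.165)

SE(b₁) = √(MSE/Sₓₓ) = √(43710/78880) = 0.744401.
df = n − 2 = 87.
t* = t_{0.025, 87} = 1.987608.
Margin = t* × SE = 1.987608 × 0.744401 = 1.47958.
CI: -2.6450 ± 1.47958 → (-4.125, -1.165).
With 95% confidence, each one-unit increase in curing temperature is associated with a change of between -4.125 and -1.165 MPa in tensile strength.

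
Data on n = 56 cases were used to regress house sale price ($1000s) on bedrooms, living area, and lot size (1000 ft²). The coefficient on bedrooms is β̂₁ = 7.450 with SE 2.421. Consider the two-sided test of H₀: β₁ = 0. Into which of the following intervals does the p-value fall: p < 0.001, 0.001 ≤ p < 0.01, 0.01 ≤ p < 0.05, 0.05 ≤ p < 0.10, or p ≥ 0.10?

0.001 ≤ p < 0.01

t = 7.450 / 2.421 = 3.077.
df = n − k − 1 = 56 − 3 − 1 = 52.
Two-sided p = 2·P(T_{52} > |t|) ≈ 0.0033.
So 0.001 ≤ p < 0.01.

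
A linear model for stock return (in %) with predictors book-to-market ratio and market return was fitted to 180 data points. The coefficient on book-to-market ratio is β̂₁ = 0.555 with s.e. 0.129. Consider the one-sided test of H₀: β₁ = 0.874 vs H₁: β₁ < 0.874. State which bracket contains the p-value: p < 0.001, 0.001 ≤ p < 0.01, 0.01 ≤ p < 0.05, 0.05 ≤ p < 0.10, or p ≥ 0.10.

0.001 ≤ p < 0.01

t = (0.555 − 0.874) / 0.129 = -2.473.
df = n − k − 1 = 180 − 2 − 1 = 177.
One-sided p = P(T_{177} < t) ≈ 0.0072.
So 0.001 ≤ p < 0.01.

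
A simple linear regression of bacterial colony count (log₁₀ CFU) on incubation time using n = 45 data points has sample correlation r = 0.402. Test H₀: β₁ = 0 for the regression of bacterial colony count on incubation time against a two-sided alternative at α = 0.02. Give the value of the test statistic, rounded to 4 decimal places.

t = 2.8790

t = r·√(n − 2)/√(1 − r²) = 0.402·√43/√0.838396 = 2.8790.
df = n − 2 = 43.
Two-sided p ≈ 0.0062, which is < 0.02, so reject H₀.
There is evidence of a linear association between incubation time and bacterial colony count.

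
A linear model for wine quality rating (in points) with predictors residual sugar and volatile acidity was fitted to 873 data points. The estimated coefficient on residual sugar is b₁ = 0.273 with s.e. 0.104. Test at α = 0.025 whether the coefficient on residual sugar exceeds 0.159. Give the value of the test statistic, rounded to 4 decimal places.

t = 1.0962

H₀: β₁ = 0.159 vs H₁: β₁ > 0.159.
t = (b₁ − β₁⁰)/SE = (0.273 − 0.159) / 0.104 = 1.0962.
df = n − k − 1 = 873 − 2 − 1 = 870.
One-sided p ≈ 0.1367, which is ≥ 0.025, so fail to reject H₀.
The data do not give significant evidence that the true slope on residual sugar exceeds 0.159 points per unit, holding the other predictors fixed.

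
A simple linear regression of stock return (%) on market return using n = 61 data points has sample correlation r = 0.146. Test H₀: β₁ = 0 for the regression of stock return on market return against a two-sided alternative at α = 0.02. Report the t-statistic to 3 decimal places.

t = r·√(n − 2)/√(1 − r²) = 0.146·√59/√0.978684 = 1.134.
df = n − 2 = 59.
Two-sided p ≈ 0.2616, which is ≥ 0.02, so fail to reject H₀.
The data do not give significant evidence of a linear association between market return and stock return.

t = 1.134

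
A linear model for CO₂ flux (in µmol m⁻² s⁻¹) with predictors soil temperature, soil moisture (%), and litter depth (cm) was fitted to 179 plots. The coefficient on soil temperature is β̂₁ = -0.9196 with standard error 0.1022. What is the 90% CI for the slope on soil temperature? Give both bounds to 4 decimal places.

df = n − k − 1 = 179 − 3 − 1 = 175.
t* = t_{0.05, 175} = 1.653607.
Margin = t* × SE = 1.653607 × 0.1022 = 0.168999.
CI: -0.9196 ± 0.168999 → (-1.0886, -0.7506).
With 90% confidence, each one-unit increase in soil temperature is associated with a change of between -1.0886 and -0.7506 µmol m⁻² s⁻¹ in CO₂ flux, holding the other predictors fixed.

(-1.0886, -0.7506)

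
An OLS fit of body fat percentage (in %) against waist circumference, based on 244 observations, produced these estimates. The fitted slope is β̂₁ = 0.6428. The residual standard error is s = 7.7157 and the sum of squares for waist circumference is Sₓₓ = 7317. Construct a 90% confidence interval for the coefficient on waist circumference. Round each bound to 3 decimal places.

(0.494, 0.792)

SE(β̂₁) = s/√Sₓₓ = 7.7157/√7317 = 0.0902005.
df = n − 2 = 242.
t* = t_{0.05, 242} = 1.651175.
Margin = t* × SE = 1.651175 × 0.0902005 = 0.14894.
CI: 0.6428 ± 0.14894 → (0.494, 0.792).
With 90% confidence, each one-unit increase in waist circumference is associated with a change of between 0.494 and 0.792 % in body fat percentage.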